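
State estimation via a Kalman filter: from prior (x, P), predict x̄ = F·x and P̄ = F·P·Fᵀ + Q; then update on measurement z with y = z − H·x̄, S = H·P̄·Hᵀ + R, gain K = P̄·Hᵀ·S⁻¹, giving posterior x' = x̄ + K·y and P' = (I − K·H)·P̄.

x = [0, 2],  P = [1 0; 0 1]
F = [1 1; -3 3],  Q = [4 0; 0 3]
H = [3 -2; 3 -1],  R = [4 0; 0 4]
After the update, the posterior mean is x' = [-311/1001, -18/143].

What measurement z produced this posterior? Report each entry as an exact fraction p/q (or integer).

x̄ = F·x = [2, 6]
P̄ = F·P·Fᵀ + Q = [6 0; 0 21]
S = H·P̄·Hᵀ + R = [142 96; 96 79]
K = P̄·Hᵀ·S⁻¹ = [-153/1001 414/1001; -93/143 75/143]
x' − x̄ = [-2313/1001, -876/143] = K·y
y = (KᵀK)⁻¹·Kᵀ·(x' − x̄) = [7, -3]
z = y + H·x̄ = [7, -3] + [-6, 0] = [1, -3]

z = [1, -3]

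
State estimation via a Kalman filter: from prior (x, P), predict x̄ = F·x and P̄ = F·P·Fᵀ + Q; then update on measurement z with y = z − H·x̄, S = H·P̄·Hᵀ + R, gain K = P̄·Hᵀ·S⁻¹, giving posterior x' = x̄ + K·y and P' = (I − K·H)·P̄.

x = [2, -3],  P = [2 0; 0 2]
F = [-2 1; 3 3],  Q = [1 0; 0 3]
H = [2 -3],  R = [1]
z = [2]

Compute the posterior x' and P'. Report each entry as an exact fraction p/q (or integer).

x' = [-749/117, -769/156]
P' = [887/117 196/39; 196/39 179/52]

x̄ = F·x = [-7, -3]
P̄ = F·P·Fᵀ + Q = [11 -6; -6 39]
y = z − H·x̄ = [7]
S = H·P̄·Hᵀ + R = [468]
K = P̄·Hᵀ·S⁻¹ = [10/117; -43/156]
x' = x̄ + K·y = [-749/117, -769/156]
P' = (I − K·H)·P̄ = [887/117 196/39; 196/39 179/52]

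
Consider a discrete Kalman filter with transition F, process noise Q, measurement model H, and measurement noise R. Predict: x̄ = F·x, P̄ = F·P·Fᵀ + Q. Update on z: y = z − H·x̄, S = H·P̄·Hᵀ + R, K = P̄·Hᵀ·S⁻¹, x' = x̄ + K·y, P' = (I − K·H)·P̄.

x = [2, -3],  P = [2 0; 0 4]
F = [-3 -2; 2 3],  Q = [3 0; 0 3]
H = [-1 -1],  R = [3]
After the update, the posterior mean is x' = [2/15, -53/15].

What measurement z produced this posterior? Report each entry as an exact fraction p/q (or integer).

z = [3]

x̄ = F·x = [0, -5]
P̄ = F·P·Fᵀ + Q = [37 -36; -36 47]
S = H·P̄·Hᵀ + R = [15]
K = P̄·Hᵀ·S⁻¹ = [-1/15; -11/15]
x' − x̄ = [2/15, 22/15] = K·y
y = (KᵀK)⁻¹·Kᵀ·(x' − x̄) = [-2]
z = y + H·x̄ = [-2] + [5] = [3]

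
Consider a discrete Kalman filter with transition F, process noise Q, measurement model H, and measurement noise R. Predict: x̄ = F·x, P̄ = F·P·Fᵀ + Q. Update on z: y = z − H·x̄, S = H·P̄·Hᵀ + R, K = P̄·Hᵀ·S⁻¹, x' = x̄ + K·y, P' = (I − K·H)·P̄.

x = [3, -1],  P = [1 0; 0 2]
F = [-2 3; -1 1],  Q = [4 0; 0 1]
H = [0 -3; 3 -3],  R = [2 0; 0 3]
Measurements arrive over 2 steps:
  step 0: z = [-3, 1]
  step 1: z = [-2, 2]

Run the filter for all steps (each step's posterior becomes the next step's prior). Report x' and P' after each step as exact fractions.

step 0: x̄ = F·x = [-9, -4]
step 0: P̄ = F·P·Fᵀ + Q = [26 8; 8 4]
step 0: y = z − H·x̄ = [-15, 16]
step 0: S = H·P̄·Hᵀ + R = [38 -36; -36 129]
step 0: K = P̄·Hᵀ·S⁻¹ = [-192/601 198/601; -186/601 4/601]
step 0: x' = x̄ + K·y = [639/601, 450/601]
step 0: P' = (I − K·H)·P̄ = [326/601 128/601; 128/601 124/601]
step 1: x̄ = F·x = [72/601, -189/601]
step 1: P̄ = F·P·Fᵀ + Q = [3288/601 384/601; 384/601 795/601]
step 1: y = z − H·x̄ = [-1769/601, 419/601]
step 1: S = H·P̄·Hᵀ + R = [8357/601 3699/601; 3699/601 31638/601]
step 1: K = P̄·Hᵀ·S⁻¹ = [-38088/139055 312/1015; -39321/139055 -6/1015]
step 1: x' = x̄ + K·y = [158568/139055, 71436/139055]
step 1: P' = (I − K·H)·P̄ = [68136/139055 25392/139055; 25392/139055 26214/139055]

step 0: x' = [639/601, 450/601], P' = [326/601 128/601; 128/601 124/601]
step 1: x' = [158568/139055, 71436/139055], P' = [68136/139055 25392/139055; 25392/139055 26214/139055]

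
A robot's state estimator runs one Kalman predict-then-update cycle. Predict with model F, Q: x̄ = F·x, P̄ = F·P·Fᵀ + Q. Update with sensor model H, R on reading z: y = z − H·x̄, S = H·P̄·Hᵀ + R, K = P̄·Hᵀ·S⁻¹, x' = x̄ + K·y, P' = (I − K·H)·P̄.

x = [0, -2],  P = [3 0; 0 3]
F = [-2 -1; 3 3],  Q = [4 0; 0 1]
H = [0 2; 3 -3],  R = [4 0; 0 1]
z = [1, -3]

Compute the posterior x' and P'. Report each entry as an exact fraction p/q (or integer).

x' = [-5815/8104, 2347/8104]
P' = [3179/4052 2817/4052; 2817/4052 2899/4052]

x̄ = F·x = [2, -6]
P̄ = F·P·Fᵀ + Q = [19 -27; -27 55]
y = z − H·x̄ = [13, -27]
S = H·P̄·Hᵀ + R = [224 -492; -492 1153]
K = P̄·Hᵀ·S⁻¹ = [2817/8104 543/2026; 2899/8104 -123/2026]
x' = x̄ + K·y = [-5815/8104, 2347/8104]
P' = (I − K·H)·P̄ = [3179/4052 2817/4052; 2817/4052 2899/4052]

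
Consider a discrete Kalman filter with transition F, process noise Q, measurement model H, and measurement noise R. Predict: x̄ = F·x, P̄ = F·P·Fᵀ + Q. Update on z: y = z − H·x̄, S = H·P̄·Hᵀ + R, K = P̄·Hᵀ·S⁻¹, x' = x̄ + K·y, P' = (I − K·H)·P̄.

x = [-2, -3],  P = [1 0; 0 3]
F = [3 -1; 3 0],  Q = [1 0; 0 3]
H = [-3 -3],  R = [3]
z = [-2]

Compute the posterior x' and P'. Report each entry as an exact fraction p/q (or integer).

x' = [124/65, -171/130]
P' = [119/65 -108/65; -108/65 237/130]

x̄ = F·x = [-3, -6]
P̄ = F·P·Fᵀ + Q = [13 9; 9 12]
y = z − H·x̄ = [-29]
S = H·P̄·Hᵀ + R = [390]
K = P̄·Hᵀ·S⁻¹ = [-11/65; -21/130]
x' = x̄ + K·y = [124/65, -171/130]
P' = (I − K·H)·P̄ = [119/65 -108/65; -108/65 237/130]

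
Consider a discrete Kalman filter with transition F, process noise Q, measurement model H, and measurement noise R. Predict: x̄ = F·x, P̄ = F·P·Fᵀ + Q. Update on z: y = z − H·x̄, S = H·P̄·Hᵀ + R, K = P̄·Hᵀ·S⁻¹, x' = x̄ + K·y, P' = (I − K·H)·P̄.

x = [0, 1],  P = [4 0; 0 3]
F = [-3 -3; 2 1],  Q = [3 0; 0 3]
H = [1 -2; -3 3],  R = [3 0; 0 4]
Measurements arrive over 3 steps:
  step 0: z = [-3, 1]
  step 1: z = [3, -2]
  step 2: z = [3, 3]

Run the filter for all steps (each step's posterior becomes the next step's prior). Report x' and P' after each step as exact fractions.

step 0: x' = [2538/8581, 7965/8581], P' = [16401/8581 12309/8581; 12309/8581 11517/8581]
step 1: x' = [-5595531/18795431, -21525453/18795431], P' = [29427924/18795431 21354768/18795431; 21354768/18795431 20386152/18795431]
step 2: x' = [-45353481543/33526174231, -29938079652/33526174231], P' = [52386482823/33526174231 38025744507/33526174231; 38025744507/33526174231 36322699275/33526174231]

step 0: x̄ = F·x = [-3, 1]
step 0: P̄ = F·P·Fᵀ + Q = [66 -33; -33 22]
step 0: y = z − H·x̄ = [2, -11]
step 0: S = H·P̄·Hᵀ + R = [289 -627; -627 1390]
step 0: K = P̄·Hᵀ·S⁻¹ = [-2739/8581 -3069/8581; -3575/8581 -594/8581]
step 0: x' = x̄ + K·y = [2538/8581, 7965/8581]
step 0: P' = (I − K·H)·P̄ = [16401/8581 12309/8581; 12309/8581 11517/8581]
step 1: x̄ = F·x = [-31509/8581, 13041/8581]
step 1: P̄ = F·P·Fᵀ + Q = [498567/8581 -243738/8581; -243738/8581 152100/8581]
step 1: y = z − H·x̄ = [83334/8581, -150812/8581]
step 1: S = H·P̄·Hᵀ + R = [2107662/8581 -4601943/8581; -4601943/8581 10277611/8581]
step 1: K = P̄·Hᵀ·S⁻¹ = [-4427204/18795431 -6054867/18795431; -6472512/18795431 -726462/18795431]
step 1: x' = x̄ + K·y = [-5595531/18795431, -21525453/18795431]
step 1: P' = (I − K·H)·P̄ = [29427924/18795431 21354768/18795431; 21354768/18795431 20386152/18795431]
step 2: x̄ = F·x = [81362952/18795431, -32716515/18795431]
step 2: P̄ = F·P·Fᵀ + Q = [889098801/18795431 -429918912/18795431; -429918912/18795431 279903213/18795431]
step 2: y = z − H·x̄ = [-90409689/18795431, 398624694/18795431]
step 2: S = H·P̄·Hᵀ + R = [3784773594/18795431 -8215985889/18795431; -8215985889/18795431 18334740266/18795431]
step 2: K = P̄·Hᵀ·S⁻¹ = [-7888335397/33526174231 -10770553737/33526174231; -11539884681/33526174231 -1277283924/33526174231]
step 2: x' = x̄ + K·y = [-45353481543/33526174231, -29938079652/33526174231]
step 2: P' = (I − K·H)·P̄ = [52386482823/33526174231 38025744507/33526174231; 38025744507/33526174231 36322699275/33526174231]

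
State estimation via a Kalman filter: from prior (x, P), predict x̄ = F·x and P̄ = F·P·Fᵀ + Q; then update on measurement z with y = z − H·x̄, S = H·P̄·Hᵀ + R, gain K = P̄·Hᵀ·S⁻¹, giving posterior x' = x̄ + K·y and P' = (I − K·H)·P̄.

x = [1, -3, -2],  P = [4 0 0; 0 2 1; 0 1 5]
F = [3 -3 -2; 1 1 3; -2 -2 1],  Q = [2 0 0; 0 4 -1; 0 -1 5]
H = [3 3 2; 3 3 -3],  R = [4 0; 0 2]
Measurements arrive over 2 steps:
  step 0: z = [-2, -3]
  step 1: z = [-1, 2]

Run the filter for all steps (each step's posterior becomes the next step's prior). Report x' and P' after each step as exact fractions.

step 0: x' = [649589/58628, -4853371/410396, 54275/205198], P' = [3015887/58628 -3010327/58628 357/29314; -3010327/58628 21112937/410396 18933/205198; 357/29314 18933/205198 24279/102599]
step 1: x' = [-18191896367/71430195134, 186304819843/500011365938, -124257731813/250005682969], P' = [247502398451/35715097567 -239823375495/35715097567 5401810536/35715097567; -239823375495/35715097567 1673406377609/250005682969 -12247205304/250005682969; 5401810536/35715097567 -12247205304/250005682969 57529611654/250005682969]

step 0: x̄ = F·x = [16, -8, 2]
step 0: P̄ = F·P·Fᵀ + Q = [88 -35 -21; -35 61 -3; -21 -3 30]
step 0: y = z − H·x̄ = [-30, -21]
step 0: S = H·P̄·Hᵀ + R = [547 603; 603 1415]
step 0: K = P̄·Hᵀ·S⁻¹ = [4527/58628 7269/58628; 49419/410396 4173/410396; 40353/205198 -40689/205198]
step 0: x' = x̄ + K·y = [649589/58628, -4853371/410396, 54275/205198]
step 0: P' = (I − K·H)·P̄ = [3015887/58628 -3010327/58628 357/29314; -3010327/58628 21112937/410396 18933/205198; 357/29314 18933/205198 24279/102599]
step 1: x̄ = F·x = [13992191/205198, 9701/205198, 360523/205198]
step 1: P̄ = F·P·Fᵀ + Q = [190230547/102599 -242355/102599 -27753/102599; -242355/102599 713095/102599 -123126/102599; -27753/102599 -123126/102599 573978/102599]
step 1: y = z − H·x̄ = [-21465960/102599, -5787673/29314]
step 1: S = H·P̄·Hᵀ + R = [1715026148/102599 244448451/14657; 244448451/14657 246031030/14657]
step 1: K = P̄·Hᵀ·S⁻¹ = [8460172485/35715097567 3415818630/35715097567; -1448791542/35715097567 10334931672/250005682969; 6848415309/35715097567 -47946214809/250005682969]
step 1: x' = x̄ + K·y = [-18191896367/71430195134, 186304819843/500011365938, -124257731813/250005682969]
step 1: P' = (I − K·H)·P̄ = [247502398451/35715097567 -239823375495/35715097567 5401810536/35715097567; -239823375495/35715097567 1673406377609/250005682969 -12247205304/250005682969; 5401810536/35715097567 -12247205304/250005682969 57529611654/250005682969]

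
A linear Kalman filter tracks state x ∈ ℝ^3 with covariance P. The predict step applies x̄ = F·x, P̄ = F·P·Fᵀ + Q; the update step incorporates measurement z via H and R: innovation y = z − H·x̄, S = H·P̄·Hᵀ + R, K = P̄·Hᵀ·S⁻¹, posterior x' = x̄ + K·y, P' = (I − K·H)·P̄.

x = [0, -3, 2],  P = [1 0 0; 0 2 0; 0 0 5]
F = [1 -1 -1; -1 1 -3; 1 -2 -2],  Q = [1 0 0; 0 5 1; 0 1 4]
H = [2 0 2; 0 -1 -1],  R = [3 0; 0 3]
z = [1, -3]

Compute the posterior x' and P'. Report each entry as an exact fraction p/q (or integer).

x̄ = F·x = [1, -9, 2]
P̄ = F·P·Fᵀ + Q = [9 12 15; 12 53 26; 15 26 33]
y = z − H·x̄ = [-5, -10]
S = H·P̄·Hᵀ + R = [291 -172; -172 141]
K = P̄·Hᵀ·S⁻¹ = [2124/11447 399/11447; -2872/11447 -9917/11447; 3388/11447 -657/11447]
x' = x̄ + K·y = [-3163/11447, 10507/11447, 12524/11447]
P' = (I − K·H)·P̄ = [11844/11447 7461/11447 -8658/11447; 7461/11447 41520/11447 -11769/11447; -8658/11447 -11769/11447 13740/11447]

x' = [-3163/11447, 10507/11447, 12524/11447]
P' = [11844/11447 7461/11447 -8658/11447; 7461/11447 41520/11447 -11769/11447; -8658/11447 -11769/11447 13740/11447]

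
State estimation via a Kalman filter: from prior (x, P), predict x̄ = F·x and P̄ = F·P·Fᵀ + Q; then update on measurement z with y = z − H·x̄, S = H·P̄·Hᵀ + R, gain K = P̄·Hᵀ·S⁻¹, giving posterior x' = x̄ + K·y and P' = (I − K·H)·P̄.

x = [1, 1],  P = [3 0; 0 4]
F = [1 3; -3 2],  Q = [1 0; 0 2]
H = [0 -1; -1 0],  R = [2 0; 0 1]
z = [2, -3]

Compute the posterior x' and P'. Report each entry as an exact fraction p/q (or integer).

x' = [2569/851, -1676/851]
P' = [1655/1702 15/851; 15/851 1620/851]

x̄ = F·x = [4, -1]
P̄ = F·P·Fᵀ + Q = [40 15; 15 45]
y = z − H·x̄ = [1, 1]
S = H·P̄·Hᵀ + R = [47 15; 15 41]
K = P̄·Hᵀ·S⁻¹ = [-15/1702 -1655/1702; -810/851 -15/851]
x' = x̄ + K·y = [2569/851, -1676/851]
P' = (I − K·H)·P̄ = [1655/1702 15/851; 15/851 1620/851]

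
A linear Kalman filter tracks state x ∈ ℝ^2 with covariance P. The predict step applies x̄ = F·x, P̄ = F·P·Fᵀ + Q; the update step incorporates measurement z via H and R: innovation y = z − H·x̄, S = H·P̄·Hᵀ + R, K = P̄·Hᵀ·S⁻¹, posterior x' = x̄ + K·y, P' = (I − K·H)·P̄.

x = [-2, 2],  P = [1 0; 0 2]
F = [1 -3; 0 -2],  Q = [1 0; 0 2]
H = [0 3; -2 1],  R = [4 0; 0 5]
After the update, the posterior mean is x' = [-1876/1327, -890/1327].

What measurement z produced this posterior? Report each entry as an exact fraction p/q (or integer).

z = [-2, 1]

x̄ = F·x = [-8, -4]
P̄ = F·P·Fᵀ + Q = [20 12; 12 10]
S = H·P̄·Hᵀ + R = [94 -42; -42 47]
K = P̄·Hᵀ·S⁻¹ = [258/1327 -560/1327; 411/1327 -28/1327]
x' − x̄ = [8740/1327, 4418/1327] = K·y
y = (KᵀK)⁻¹·Kᵀ·(x' − x̄) = [10, -11]
z = y + H·x̄ = [10, -11] + [-12, 12] = [-2, 1]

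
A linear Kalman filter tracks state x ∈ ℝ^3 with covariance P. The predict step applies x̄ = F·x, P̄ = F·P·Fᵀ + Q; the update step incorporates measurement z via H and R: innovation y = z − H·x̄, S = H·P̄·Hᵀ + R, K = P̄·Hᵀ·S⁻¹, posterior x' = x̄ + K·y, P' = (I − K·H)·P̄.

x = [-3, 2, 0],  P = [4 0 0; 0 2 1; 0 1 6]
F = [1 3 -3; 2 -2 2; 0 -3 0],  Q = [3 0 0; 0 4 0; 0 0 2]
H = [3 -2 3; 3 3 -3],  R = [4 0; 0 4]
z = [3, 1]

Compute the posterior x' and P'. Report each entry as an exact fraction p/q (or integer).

x̄ = F·x = [3, -10, -6]
P̄ = F·P·Fᵀ + Q = [61 -28 -9; -28 44 6; -9 6 20]
y = z − H·x̄ = [-8, 4]
S = H·P̄·Hᵀ + R = [1011 111; 111 679]
K = P̄·Hᵀ·S⁻¹ = [64981/337074 17309/112358; -26974/168537 3952/56179; 3653/112358 -12015/112358]
x' = x̄ + K·y = [349541/168537, -1422154/168537, -375716/56179]
P' = (I − K·H)·P̄ = [121370/168537 -494404/168537 -135884/56179; -494404/168537 2905952/168537 798580/56179; -135884/56179 798580/56179 670706/56179]

x' = [349541/168537, -1422154/168537, -375716/56179]
P' = [121370/168537 -494404/168537 -135884/56179; -494404/168537 2905952/168537 798580/56179; -135884/56179 798580/56179 670706/56179]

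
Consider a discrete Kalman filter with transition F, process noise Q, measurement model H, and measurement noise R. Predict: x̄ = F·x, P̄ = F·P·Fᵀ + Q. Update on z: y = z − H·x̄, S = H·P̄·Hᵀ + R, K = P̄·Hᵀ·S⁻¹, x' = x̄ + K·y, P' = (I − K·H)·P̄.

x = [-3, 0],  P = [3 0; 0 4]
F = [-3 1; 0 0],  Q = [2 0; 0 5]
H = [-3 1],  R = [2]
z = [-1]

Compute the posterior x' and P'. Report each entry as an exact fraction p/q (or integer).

x' = [81/152, 65/152]
P' = [231/304 495/304; 495/304 1495/304]

x̄ = F·x = [9, 0]
P̄ = F·P·Fᵀ + Q = [33 0; 0 5]
y = z − H·x̄ = [26]
S = H·P̄·Hᵀ + R = [304]
K = P̄·Hᵀ·S⁻¹ = [-99/304; 5/304]
x' = x̄ + K·y = [81/152, 65/152]
P' = (I − K·H)·P̄ = [231/304 495/304; 495/304 1495/304]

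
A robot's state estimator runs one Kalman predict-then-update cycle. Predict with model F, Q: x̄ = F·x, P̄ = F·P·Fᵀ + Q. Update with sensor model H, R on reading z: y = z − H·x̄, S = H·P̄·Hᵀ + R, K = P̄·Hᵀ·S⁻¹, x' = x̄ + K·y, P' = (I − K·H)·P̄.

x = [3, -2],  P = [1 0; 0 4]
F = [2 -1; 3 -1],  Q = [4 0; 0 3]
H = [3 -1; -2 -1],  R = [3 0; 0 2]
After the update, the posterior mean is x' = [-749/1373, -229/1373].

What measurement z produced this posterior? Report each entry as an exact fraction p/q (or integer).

z = [-1, 2]

x̄ = F·x = [8, 11]
P̄ = F·P·Fᵀ + Q = [12 10; 10 16]
S = H·P̄·Hᵀ + R = [67 -66; -66 106]
K = P̄·Hᵀ·S⁻¹ = [256/1373 -281/1373; -446/1373 -744/1373]
x' − x̄ = [-11733/1373, -15332/1373] = K·y
y = (KᵀK)⁻¹·Kᵀ·(x' − x̄) = [-14, 29]
z = y + H·x̄ = [-14, 29] + [13, -27] = [-1, 2]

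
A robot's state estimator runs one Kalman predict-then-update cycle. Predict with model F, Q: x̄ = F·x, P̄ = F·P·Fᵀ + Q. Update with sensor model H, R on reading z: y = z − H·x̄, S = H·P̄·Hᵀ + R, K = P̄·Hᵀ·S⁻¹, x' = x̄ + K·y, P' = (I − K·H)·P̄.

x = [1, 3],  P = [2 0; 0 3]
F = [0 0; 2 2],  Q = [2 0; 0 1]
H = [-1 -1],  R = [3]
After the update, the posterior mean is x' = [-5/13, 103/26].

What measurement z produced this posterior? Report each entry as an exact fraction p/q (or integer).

z = [-3]

x̄ = F·x = [0, 8]
P̄ = F·P·Fᵀ + Q = [2 0; 0 21]
S = H·P̄·Hᵀ + R = [26]
K = P̄·Hᵀ·S⁻¹ = [-1/13; -21/26]
x' − x̄ = [-5/13, -105/26] = K·y
y = (KᵀK)⁻¹·Kᵀ·(x' − x̄) = [5]
z = y + H·x̄ = [5] + [-8] = [-3]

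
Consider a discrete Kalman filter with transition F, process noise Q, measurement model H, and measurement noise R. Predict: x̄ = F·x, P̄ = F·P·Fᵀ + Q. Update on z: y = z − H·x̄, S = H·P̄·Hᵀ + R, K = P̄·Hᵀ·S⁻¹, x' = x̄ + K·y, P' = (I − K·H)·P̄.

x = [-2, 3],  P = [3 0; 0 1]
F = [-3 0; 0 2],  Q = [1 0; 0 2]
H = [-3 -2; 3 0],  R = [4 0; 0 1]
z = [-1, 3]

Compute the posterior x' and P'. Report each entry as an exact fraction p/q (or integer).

x̄ = F·x = [6, 6]
P̄ = F·P·Fᵀ + Q = [28 0; 0 6]
y = z − H·x̄ = [29, -15]
S = H·P̄·Hᵀ + R = [280 -252; -252 253]
K = P̄·Hᵀ·S⁻¹ = [-3/262 42/131; -759/1834 -54/131]
x' = x̄ + K·y = [225/262, 333/1834]
P' = (I − K·H)·P̄ = [14/131 -18/131; -18/131 948/917]

x' = [225/262, 333/1834]
P' = [14/131 -18/131; -18/131 948/917]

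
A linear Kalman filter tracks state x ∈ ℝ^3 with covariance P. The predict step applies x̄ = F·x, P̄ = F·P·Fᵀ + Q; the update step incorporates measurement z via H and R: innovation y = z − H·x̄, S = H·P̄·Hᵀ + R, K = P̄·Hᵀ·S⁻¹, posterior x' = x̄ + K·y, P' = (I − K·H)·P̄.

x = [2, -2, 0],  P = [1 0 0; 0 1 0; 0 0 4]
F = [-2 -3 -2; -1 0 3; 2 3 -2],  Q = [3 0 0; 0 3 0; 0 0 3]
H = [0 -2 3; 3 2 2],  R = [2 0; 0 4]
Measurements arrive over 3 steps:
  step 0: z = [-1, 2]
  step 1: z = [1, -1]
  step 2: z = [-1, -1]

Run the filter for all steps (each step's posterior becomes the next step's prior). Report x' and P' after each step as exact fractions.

step 0: x̄ = F·x = [2, -2, -2]
step 0: P̄ = F·P·Fᵀ + Q = [32 -22 3; -22 40 -26; 3 -26 32]
step 0: y = z − H·x̄ = [1, 4]
step 0: S = H·P̄·Hᵀ + R = [762 139; 139 144]
step 0: K = P̄·Hᵀ·S⁻¹ = [-430/90407 36829/90407; -17470/90407 -6994/90407; 18393/90407 -4570/90407]
step 0: x' = x̄ + K·y = [327700/90407, -226260/90407, -180701/90407]
step 0: P' = (I − K·H)·P̄ = [779732/90407 -657392/90407 -438548/90407; -657392/90407 590248/90407 381852/90407; -438548/90407 381852/90407 266830/90407]
step 1: x̄ = F·x = [384782/90407, -869803/90407, 338022/90407]
step 1: P̄ = F·P·Fᵀ + Q = [2954837/90407 -3696168/90407 524864/90407; -3696168/90407 6083711/90407 -1259984/90407; 524864/90407 -1259984/90407 807157/90407]
step 1: y = z − H·x̄ = [-2663265/90407, -181191/90407]
step 1: S = H·P̄·Hᵀ + R = [46899879/90407 4888914/90407; 4888914/90407 6383113/90407]
step 1: K = P̄·Hᵀ·S⁻¹ = [165575482/1015650511 274456645/1015650511; -1048024166/3046951533 38272366/1015650511; 312712325/3046951533 26601336/1015650511]
step 1: x' = x̄ + K·y = [-1104963389/1015650511, 442866413/1015650511, 673403213/1015650511]
step 1: P' = (I − K·H)·P̄ = [9116829968/1015650511 -7942029190/1015650511 -5184302472/1015650511; -7942029190/1015650511 22000468997/3046951533 13968296554/3046951533; -5184302472/1015650511 13968296554/3046951533 9520672586/3046951533]
step 2: x̄ = F·x = [-465478887/1015650511, 3125173028/1015650511, -2228133965/1015650511]
step 2: P̄ = F·P·Fᵀ + Q = [111912974012/3046951533 -45801452580/1015650511 16589560595/3046951533; -45801452580/1015650511 71831614091/1015650511 -13018447652/1015650511; 16589560595/3046951533 -13018447652/1015650511 25520375372/3046951533]
step 2: y = z − H·x̄ = [11919097440/1015650511, -1413291976/1015650511]
step 2: S = H·P̄·Hᵀ + R = [522140255326/1015650511 62254796341/1015650511; 62254796341/1015650511 221245133432/3046951533]
step 2: K = P̄·Hᵀ·S⁻¹ = [17799724702434/102293072599499 28485948996121/102293072599499; -36165751431890/102293072599499 3096157008558/102293072599499; 9839693156285/102293072599499 2188614265054/102293072599499]
step 2: x' = x̄ + K·y = [122367313422341/102293072599499, -113971623576476/102293072599499, -111982968236849/102293072599499]
step 2: P' = (I − K·H)·P̄ = [981223402103264/102293072599499 -856037812978566/102293072599499 -558825392184088/102293072599499; -856037812978566/102293072599499 788615720663735/102293072599499 501633312821230/102293072599499; -558825392184088/102293072599499 501633312821230/102293072599499 340982003985010/102293072599499]

step 0: x' = [327700/90407, -226260/90407, -180701/90407], P' = [779732/90407 -657392/90407 -438548/90407; -657392/90407 590248/90407 381852/90407; -438548/90407 381852/90407 266830/90407]
step 1: x' = [-1104963389/1015650511, 442866413/1015650511, 673403213/1015650511], P' = [9116829968/1015650511 -7942029190/1015650511 -5184302472/1015650511; -7942029190/1015650511 22000468997/3046951533 13968296554/3046951533; -5184302472/1015650511 13968296554/3046951533 9520672586/3046951533]
step 2: x' = [122367313422341/102293072599499, -113971623576476/102293072599499, -111982968236849/102293072599499], P' = [981223402103264/102293072599499 -856037812978566/102293072599499 -558825392184088/102293072599499; -856037812978566/102293072599499 788615720663735/102293072599499 501633312821230/102293072599499; -558825392184088/102293072599499 501633312821230/102293072599499 340982003985010/102293072599499]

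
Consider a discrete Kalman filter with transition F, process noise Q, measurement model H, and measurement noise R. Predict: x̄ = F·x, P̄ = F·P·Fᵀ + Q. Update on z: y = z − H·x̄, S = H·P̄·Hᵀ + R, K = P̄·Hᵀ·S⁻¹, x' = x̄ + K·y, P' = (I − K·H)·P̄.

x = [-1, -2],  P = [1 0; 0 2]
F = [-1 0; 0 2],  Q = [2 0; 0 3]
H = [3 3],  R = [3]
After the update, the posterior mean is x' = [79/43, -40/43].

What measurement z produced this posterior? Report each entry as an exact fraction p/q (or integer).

z = [3]

x̄ = F·x = [1, -4]
P̄ = F·P·Fᵀ + Q = [3 0; 0 11]
S = H·P̄·Hᵀ + R = [129]
K = P̄·Hᵀ·S⁻¹ = [3/43; 11/43]
x' − x̄ = [36/43, 132/43] = K·y
y = (KᵀK)⁻¹·Kᵀ·(x' − x̄) = [12]
z = y + H·x̄ = [12] + [-9] = [3]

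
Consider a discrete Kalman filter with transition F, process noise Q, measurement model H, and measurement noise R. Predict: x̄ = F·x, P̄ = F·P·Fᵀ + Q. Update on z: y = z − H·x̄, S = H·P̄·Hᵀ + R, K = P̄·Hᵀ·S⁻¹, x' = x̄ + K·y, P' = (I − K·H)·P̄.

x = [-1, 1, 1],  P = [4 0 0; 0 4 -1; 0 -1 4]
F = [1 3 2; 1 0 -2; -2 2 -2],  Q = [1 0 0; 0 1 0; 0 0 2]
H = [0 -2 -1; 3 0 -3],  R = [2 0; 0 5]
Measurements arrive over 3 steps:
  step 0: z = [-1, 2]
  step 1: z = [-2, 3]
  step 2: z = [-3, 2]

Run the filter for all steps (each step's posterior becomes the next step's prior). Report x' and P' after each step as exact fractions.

step 0: x̄ = F·x = [4, -3, 2]
step 0: P̄ = F·P·Fᵀ + Q = [45 -6 2; -6 21 12; 2 12 58]
step 0: y = z − H·x̄ = [-5, -4]
step 0: S = H·P̄·Hᵀ + R = [192 276; 276 896]
step 0: K = P̄·Hᵀ·S⁻¹ = [-6661/23964 917/3994; -1395/3994 189/3994; -1694/5991 -401/3994]
step 0: x' = x̄ + K·y = [107153/23964, -5763/3994, 22858/5991]
step 0: P' = (I − K·H)·P̄ = [108808/5991 -34395/3994 213031/11982; -34395/3994 9375/1997 -17355/1997; 213031/11982 -17355/1997 107518/5991]
step 1: x̄ = F·x = [186283/23964, -25237/7988, -77721/3994]
step 1: P̄ = F·P·Fᵀ + Q = [289723/5991 -109101/3994 -269177/1997; -109101/3994 39603/1997 176854/1997; -269177/1997 176854/1997 890390/1997]
step 1: y = z − H·x̄ = [-55473/1997, -628645/7988]
step 1: S = H·P̄·Hᵀ + R = [1760212/1997 4867128/1997; 4867128/1997 13737850/1997]
step 1: K = P̄·Hᵀ·S⁻¹ = [-43573/149314 95771/522599; -2483867/8809526 6087597/123333364; -260047/800866 -774651/5606062]
step 1: x' = x̄ + K·y = [4570025/3135594, 388884079/493333456, 9754347/22424248]
step 1: P' = (I − K·H)·P̄ = [4617946/1567797 -537343/522599 125427/47509; -537343/522599 206507219/246666728 -12450813/11212124; 125427/47509 -12450813/11212124 1462861/509642]
step 2: x̄ = F·x = [10700435/2280432, 217369499/370000092, -1634186465/740000184]
step 2: P̄ = F·P·Fᵀ + Q = [1453979/103656 -1413227/285054 -12460243/570108; -1413227/285054 450170447/92500023 1226189603/92500023; -12460243/570108 1226189603/92500023 12365831029/185000046]
step 2: y = z − H·x̄ = [-142129001/35238104, -9226288333/493333456]
step 2: S = H·P̄·Hᵀ + R = [1245081501/8809526 6613801983/17619052; 6613801983/17619052 277803546715/246666728]
step 2: K = P̄·Hᵀ·S⁻¹ = [-9204209750/36334769733 726755541/4037196637; -331782537274/1126377861723 6215107032/125153095747; -647822027635/2252755723446 -17574282273/125153095747]
step 2: x' = x̄ + K·y = [170583279871/72669539466, 953827771978/1126377861723, 1777069163591/1126377861723]
step 2: P' = (I − K·H)·P̄ = [97988920187/36334769733 -34339583786/36334769733 87087587072/36334769733; -34339583786/36334769733 910659388697/1126377861723 -1157753702846/1126377861723; 87087587072/36334769733 -1157753702846/1126377861723 2963329433327/1126377861723]

step 0: x' = [107153/23964, -5763/3994, 22858/5991], P' = [108808/5991 -34395/3994 213031/11982; -34395/3994 9375/1997 -17355/1997; 213031/11982 -17355/1997 107518/5991]
step 1: x' = [4570025/3135594, 388884079/493333456, 9754347/22424248], P' = [4617946/1567797 -537343/522599 125427/47509; -537343/522599 206507219/246666728 -12450813/11212124; 125427/47509 -12450813/11212124 1462861/509642]
step 2: x' = [170583279871/72669539466, 953827771978/1126377861723, 1777069163591/1126377861723], P' = [97988920187/36334769733 -34339583786/36334769733 87087587072/36334769733; -34339583786/36334769733 910659388697/1126377861723 -1157753702846/1126377861723; 87087587072/36334769733 -1157753702846/1126377861723 2963329433327/1126377861723]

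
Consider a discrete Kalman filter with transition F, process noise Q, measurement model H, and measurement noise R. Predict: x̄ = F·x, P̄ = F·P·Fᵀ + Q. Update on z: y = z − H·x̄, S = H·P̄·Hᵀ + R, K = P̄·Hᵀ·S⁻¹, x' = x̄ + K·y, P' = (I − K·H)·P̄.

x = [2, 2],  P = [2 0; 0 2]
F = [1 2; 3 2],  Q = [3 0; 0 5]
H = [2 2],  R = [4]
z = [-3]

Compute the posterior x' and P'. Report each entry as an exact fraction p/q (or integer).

x' = [-69/146, -115/146]
P' = [220/73 -193/73; -193/73 238/73]

x̄ = F·x = [6, 10]
P̄ = F·P·Fᵀ + Q = [13 14; 14 31]
y = z − H·x̄ = [-35]
S = H·P̄·Hᵀ + R = [292]
K = P̄·Hᵀ·S⁻¹ = [27/146; 45/146]
x' = x̄ + K·y = [-69/146, -115/146]
P' = (I − K·H)·P̄ = [220/73 -193/73; -193/73 238/73]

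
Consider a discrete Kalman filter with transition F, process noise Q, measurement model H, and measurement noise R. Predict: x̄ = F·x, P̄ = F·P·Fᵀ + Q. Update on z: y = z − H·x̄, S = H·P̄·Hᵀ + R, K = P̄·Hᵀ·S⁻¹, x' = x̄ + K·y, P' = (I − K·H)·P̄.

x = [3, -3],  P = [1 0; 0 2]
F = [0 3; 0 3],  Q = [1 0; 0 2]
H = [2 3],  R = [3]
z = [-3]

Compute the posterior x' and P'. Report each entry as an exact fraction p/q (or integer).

x' = [-411/475, -243/475]
P' = [561/475 -282/475; -282/475 284/475]

x̄ = F·x = [-9, -9]
P̄ = F·P·Fᵀ + Q = [19 18; 18 20]
y = z − H·x̄ = [42]
S = H·P̄·Hᵀ + R = [475]
K = P̄·Hᵀ·S⁻¹ = [92/475; 96/475]
x' = x̄ + K·y = [-411/475, -243/475]
P' = (I − K·H)·P̄ = [561/475 -282/475; -282/475 284/475]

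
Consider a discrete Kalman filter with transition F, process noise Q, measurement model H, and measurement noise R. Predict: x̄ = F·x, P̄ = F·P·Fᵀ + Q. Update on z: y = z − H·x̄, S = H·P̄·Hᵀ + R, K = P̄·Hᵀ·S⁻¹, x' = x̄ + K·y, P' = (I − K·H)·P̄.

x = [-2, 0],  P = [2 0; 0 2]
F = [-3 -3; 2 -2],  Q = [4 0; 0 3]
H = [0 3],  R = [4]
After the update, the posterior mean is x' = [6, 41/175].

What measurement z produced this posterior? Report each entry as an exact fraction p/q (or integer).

x̄ = F·x = [6, -4]
P̄ = F·P·Fᵀ + Q = [40 0; 0 19]
S = H·P̄·Hᵀ + R = [175]
K = P̄·Hᵀ·S⁻¹ = [0; 57/175]
x' − x̄ = [0, 741/175] = K·y
y = (KᵀK)⁻¹·Kᵀ·(x' − x̄) = [13]
z = y + H·x̄ = [13] + [-12] = [1]

z = [1]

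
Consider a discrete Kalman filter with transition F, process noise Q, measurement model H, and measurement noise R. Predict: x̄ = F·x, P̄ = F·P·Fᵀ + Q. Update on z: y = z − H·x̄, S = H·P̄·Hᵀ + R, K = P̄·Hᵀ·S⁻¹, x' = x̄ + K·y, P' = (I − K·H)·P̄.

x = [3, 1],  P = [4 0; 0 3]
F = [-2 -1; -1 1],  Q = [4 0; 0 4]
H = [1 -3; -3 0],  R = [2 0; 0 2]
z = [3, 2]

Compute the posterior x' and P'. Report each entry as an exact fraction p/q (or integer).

x' = [-1384/1907, -2343/1907]
P' = [2098/9535 694/9535; 694/9535 2302/9535]

x̄ = F·x = [-7, -2]
P̄ = F·P·Fᵀ + Q = [23 5; 5 11]
y = z − H·x̄ = [4, -19]
S = H·P̄·Hᵀ + R = [94 -24; -24 209]
K = P̄·Hᵀ·S⁻¹ = [8/9535 -3147/9535; -3106/9535 -1041/9535]
x' = x̄ + K·y = [-1384/1907, -2343/1907]
P' = (I − K·H)·P̄ = [2098/9535 694/9535; 694/9535 2302/9535]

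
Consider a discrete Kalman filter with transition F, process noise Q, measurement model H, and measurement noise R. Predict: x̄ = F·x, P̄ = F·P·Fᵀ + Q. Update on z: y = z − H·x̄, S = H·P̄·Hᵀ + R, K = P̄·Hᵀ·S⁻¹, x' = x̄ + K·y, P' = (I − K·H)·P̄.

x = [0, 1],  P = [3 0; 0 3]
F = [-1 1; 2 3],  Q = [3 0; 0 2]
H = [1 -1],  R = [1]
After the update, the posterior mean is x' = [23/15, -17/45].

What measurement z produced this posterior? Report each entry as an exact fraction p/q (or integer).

z = [2]

x̄ = F·x = [1, 3]
P̄ = F·P·Fᵀ + Q = [9 3; 3 41]
S = H·P̄·Hᵀ + R = [45]
K = P̄·Hᵀ·S⁻¹ = [2/15; -38/45]
x' − x̄ = [8/15, -152/45] = K·y
y = (KᵀK)⁻¹·Kᵀ·(x' − x̄) = [4]
z = y + H·x̄ = [4] + [-2] = [2]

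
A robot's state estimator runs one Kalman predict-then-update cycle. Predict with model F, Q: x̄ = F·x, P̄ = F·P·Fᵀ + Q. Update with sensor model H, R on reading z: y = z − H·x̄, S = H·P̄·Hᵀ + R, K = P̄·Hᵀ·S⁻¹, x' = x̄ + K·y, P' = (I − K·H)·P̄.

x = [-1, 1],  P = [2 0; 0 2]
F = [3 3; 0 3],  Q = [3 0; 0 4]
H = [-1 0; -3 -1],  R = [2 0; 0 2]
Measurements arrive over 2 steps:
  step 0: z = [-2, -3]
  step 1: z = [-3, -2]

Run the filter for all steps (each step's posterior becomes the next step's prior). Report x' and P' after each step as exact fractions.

step 0: x̄ = F·x = [0, 3]
step 0: P̄ = F·P·Fᵀ + Q = [39 18; 18 22]
step 0: y = z − H·x̄ = [-2, 0]
step 0: S = H·P̄·Hᵀ + R = [41 135; 135 483]
step 0: K = P̄·Hᵀ·S⁻¹ = [-102/263 -45/263; 261/263 -343/789]
step 0: x' = x̄ + K·y = [204/263, 267/263]
step 0: P' = (I − K·H)·P̄ = [204/263 -522/263; -522/263 5384/789]
step 1: x̄ = F·x = [1413/263, 801/263]
step 1: P̄ = F·P·Fᵀ + Q = [9381/263 11454/263; 11454/263 17204/263]
step 1: y = z − H·x̄ = [624/263, 4514/263]
step 1: S = H·P̄·Hᵀ + R = [9907/263 39597/263; 39597/263 170883/263]
step 1: K = P̄·Hᵀ·S⁻¹ = [-7421/26408 -13199/79224; 26795/39612 -54487/118836]
step 1: x' = x̄ + K·y = [73139/39612, -191267/59418]
step 1: P' = (I − K·H)·P̄ = [7421/13204 -26795/19806; -26795/19806 147821/29709]

step 0: x' = [204/263, 267/263], P' = [204/263 -522/263; -522/263 5384/789]
step 1: x' = [73139/39612, -191267/59418], P' = [7421/13204 -26795/19806; -26795/19806 147821/29709]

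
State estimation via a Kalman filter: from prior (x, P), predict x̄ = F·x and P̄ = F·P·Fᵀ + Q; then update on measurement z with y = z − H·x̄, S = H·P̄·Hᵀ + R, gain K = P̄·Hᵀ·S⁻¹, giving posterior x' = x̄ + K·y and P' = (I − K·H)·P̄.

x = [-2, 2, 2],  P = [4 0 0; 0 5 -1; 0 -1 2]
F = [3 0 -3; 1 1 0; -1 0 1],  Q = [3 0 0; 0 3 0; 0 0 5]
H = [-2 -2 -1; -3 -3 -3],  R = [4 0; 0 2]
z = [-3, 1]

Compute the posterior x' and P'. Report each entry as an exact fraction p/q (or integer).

x̄ = F·x = [-12, 0, 4]
P̄ = F·P·Fᵀ + Q = [57 15 -18; 15 12 -5; -18 -5 11]
y = z − H·x̄ = [-23, -23]
S = H·P̄·Hᵀ + R = [319 420; 420 578]
K = P̄·Hᵀ·S⁻¹ = [-2394/3991 621/3991; -301/3991 -237/3991; 2555/3991 -1608/3991]
x' = x̄ + K·y = [-7113/3991, 12374/3991, -5817/3991]
P' = (I − K·H)·P̄ = [26445/3991 -16455/3991 -10404/3991; -16455/3991 17501/3991 -888/3991; -10404/3991 -888/3991 12364/3991]

x' = [-7113/3991, 12374/3991, -5817/3991]
P' = [26445/3991 -16455/3991 -10404/3991; -16455/3991 17501/3991 -888/3991; -10404/3991 -888/3991 12364/3991]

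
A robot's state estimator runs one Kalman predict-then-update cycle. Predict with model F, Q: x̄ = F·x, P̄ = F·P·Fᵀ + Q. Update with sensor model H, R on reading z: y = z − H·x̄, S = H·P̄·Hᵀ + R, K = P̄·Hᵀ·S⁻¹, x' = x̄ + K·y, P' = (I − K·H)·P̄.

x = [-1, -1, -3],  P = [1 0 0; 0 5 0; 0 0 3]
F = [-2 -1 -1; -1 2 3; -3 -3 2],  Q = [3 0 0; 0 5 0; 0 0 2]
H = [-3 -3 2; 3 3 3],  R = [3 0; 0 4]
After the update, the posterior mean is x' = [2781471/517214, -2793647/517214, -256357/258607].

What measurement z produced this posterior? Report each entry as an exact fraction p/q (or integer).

x̄ = F·x = [6, -10, 0]
P̄ = F·P·Fᵀ + Q = [15 -17 15; -17 53 -9; 15 -9 68]
S = H·P̄·Hᵀ + R = [509 84; 84 1030]
K = P̄·Hᵀ·S⁻¹ = [16902/258607 16827/517214; -68292/258607 51813/517214; 51446/258607 51543/258607]
x' − x̄ = [-321813/517214, 2378493/517214, -256357/258607] = K·y
y = (KᵀK)⁻¹·Kᵀ·(x' − x̄) = [-14, 9]
z = y + H·x̄ = [-14, 9] + [12, -12] = [-2, -3]

z = [-2, -3]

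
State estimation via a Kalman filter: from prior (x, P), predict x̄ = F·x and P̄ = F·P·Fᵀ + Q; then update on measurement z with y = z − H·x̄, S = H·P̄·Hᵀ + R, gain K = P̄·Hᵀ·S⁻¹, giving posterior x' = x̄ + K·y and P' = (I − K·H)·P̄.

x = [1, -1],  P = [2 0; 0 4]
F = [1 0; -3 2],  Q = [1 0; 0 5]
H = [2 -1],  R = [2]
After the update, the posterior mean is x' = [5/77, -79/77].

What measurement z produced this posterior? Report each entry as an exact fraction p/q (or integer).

z = [1]

x̄ = F·x = [1, -5]
P̄ = F·P·Fᵀ + Q = [3 -6; -6 39]
S = H·P̄·Hᵀ + R = [77]
K = P̄·Hᵀ·S⁻¹ = [12/77; -51/77]
x' − x̄ = [-72/77, 306/77] = K·y
y = (KᵀK)⁻¹·Kᵀ·(x' − x̄) = [-6]
z = y + H·x̄ = [-6] + [7] = [1]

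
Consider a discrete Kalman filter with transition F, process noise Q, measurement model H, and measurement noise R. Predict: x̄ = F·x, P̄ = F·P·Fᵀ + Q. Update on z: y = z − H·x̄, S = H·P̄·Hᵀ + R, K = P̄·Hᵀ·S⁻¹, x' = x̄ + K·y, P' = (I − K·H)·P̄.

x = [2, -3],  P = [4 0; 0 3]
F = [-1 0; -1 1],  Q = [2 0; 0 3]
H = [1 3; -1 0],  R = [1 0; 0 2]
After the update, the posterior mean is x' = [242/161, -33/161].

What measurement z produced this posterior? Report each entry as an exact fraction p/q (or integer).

x̄ = F·x = [-2, -5]
P̄ = F·P·Fᵀ + Q = [6 4; 4 10]
S = H·P̄·Hᵀ + R = [121 -18; -18 8]
K = P̄·Hᵀ·S⁻¹ = [9/161 -201/322; 50/161 32/161]
x' − x̄ = [564/161, 772/161] = K·y
y = (KᵀK)⁻¹·Kᵀ·(x' − x̄) = [18, -4]
z = y + H·x̄ = [18, -4] + [-17, 2] = [1, -2]

z = [1, -2]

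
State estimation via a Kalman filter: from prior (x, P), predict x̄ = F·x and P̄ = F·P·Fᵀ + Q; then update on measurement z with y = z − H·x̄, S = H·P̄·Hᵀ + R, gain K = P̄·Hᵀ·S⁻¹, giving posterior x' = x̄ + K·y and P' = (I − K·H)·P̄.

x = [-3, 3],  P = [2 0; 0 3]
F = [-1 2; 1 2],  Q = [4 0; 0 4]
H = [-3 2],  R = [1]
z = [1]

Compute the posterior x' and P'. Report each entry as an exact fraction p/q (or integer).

x̄ = F·x = [9, 3]
P̄ = F·P·Fᵀ + Q = [18 10; 10 18]
y = z − H·x̄ = [22]
S = H·P̄·Hᵀ + R = [115]
K = P̄·Hᵀ·S⁻¹ = [-34/115; 6/115]
x' = x̄ + K·y = [287/115, 477/115]
P' = (I − K·H)·P̄ = [914/115 1354/115; 1354/115 2034/115]

x' = [287/115, 477/115]
P' = [914/115 1354/115; 1354/115 2034/115]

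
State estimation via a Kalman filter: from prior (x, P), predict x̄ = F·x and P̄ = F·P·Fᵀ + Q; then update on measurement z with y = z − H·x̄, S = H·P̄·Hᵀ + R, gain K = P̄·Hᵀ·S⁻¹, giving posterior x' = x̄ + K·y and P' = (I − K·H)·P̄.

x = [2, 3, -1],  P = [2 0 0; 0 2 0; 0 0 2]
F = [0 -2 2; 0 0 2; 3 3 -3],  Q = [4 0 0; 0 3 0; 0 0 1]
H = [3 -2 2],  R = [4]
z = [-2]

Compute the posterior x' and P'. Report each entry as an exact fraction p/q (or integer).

x' = [-151/20, 19/40, 441/40]
P' = [199/10 149/20 -449/20; 149/20 319/40 -139/40; -449/20 -139/40 1239/40]

x̄ = F·x = [-8, -2, 18]
P̄ = F·P·Fᵀ + Q = [20 8 -24; 8 11 -12; -24 -12 55]
y = z − H·x̄ = [-18]
S = H·P̄·Hᵀ + R = [160]
K = P̄·Hᵀ·S⁻¹ = [-1/40; -11/80; 31/80]
x' = x̄ + K·y = [-151/20, 19/40, 441/40]
P' = (I − K·H)·P̄ = [199/10 149/20 -449/20; 149/20 319/40 -139/40; -449/20 -139/40 1239/40]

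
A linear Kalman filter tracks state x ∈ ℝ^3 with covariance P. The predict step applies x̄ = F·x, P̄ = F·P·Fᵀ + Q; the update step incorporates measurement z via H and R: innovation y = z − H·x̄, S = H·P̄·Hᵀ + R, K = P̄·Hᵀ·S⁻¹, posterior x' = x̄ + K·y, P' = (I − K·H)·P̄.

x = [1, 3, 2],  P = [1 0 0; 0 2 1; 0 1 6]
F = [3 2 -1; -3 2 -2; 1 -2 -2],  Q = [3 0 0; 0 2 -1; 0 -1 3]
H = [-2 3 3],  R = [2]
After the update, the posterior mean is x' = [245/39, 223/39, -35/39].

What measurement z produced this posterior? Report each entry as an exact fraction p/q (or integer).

z = [2]

x̄ = F·x = [7, -1, -9]
P̄ = F·P·Fᵀ + Q = [22 5 5; 5 35 12; 5 12 44]
S = H·P̄·Hᵀ + R = [897]
K = P̄·Hᵀ·S⁻¹ = [-14/897; 131/897; 158/897]
x' − x̄ = [-28/39, 262/39, 316/39] = K·y
y = (KᵀK)⁻¹·Kᵀ·(x' − x̄) = [46]
z = y + H·x̄ = [46] + [-44] = [2]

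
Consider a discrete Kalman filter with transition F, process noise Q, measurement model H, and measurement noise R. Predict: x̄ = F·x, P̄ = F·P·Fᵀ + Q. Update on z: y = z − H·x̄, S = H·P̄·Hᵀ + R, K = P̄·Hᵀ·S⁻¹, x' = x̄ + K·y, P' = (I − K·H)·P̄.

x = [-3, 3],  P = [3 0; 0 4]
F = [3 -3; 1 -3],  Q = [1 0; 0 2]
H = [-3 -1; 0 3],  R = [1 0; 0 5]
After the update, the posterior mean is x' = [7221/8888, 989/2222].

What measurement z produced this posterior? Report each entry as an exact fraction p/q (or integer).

z = [-3, 1]

x̄ = F·x = [-18, -12]
P̄ = F·P·Fᵀ + Q = [64 45; 45 41]
S = H·P̄·Hᵀ + R = [888 -528; -528 374]
K = P̄·Hᵀ·S⁻¹ = [-263/808 -219/2222; -5/303 679/2222]
x' − x̄ = [167205/8888, 27653/2222] = K·y
y = (KᵀK)⁻¹·Kᵀ·(x' − x̄) = [-69, 37]
z = y + H·x̄ = [-69, 37] + [66, -36] = [-3, 1]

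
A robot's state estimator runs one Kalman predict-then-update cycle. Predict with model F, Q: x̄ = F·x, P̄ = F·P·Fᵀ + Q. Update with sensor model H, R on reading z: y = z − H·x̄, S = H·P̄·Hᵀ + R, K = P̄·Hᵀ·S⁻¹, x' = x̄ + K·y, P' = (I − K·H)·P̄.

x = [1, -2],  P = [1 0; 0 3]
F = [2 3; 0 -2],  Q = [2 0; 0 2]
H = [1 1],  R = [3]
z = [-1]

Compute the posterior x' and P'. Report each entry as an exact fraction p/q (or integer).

x' = [-71/14, 30/7]
P' = [237/14 -96/7; -96/7 90/7]

x̄ = F·x = [-4, 4]
P̄ = F·P·Fᵀ + Q = [33 -18; -18 14]
y = z − H·x̄ = [-1]
S = H·P̄·Hᵀ + R = [14]
K = P̄·Hᵀ·S⁻¹ = [15/14; -2/7]
x' = x̄ + K·y = [-71/14, 30/7]
P' = (I − K·H)·P̄ = [237/14 -96/7; -96/7 90/7]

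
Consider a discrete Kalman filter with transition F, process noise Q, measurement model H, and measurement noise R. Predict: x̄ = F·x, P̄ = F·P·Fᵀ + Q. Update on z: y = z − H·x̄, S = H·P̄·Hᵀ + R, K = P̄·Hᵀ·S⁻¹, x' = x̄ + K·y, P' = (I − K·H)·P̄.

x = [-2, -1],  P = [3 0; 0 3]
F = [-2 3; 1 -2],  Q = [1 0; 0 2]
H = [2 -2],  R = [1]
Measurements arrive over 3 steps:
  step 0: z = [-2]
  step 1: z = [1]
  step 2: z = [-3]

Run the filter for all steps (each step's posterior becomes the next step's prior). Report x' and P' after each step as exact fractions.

step 0: x̄ = F·x = [1, 0]
step 0: P̄ = F·P·Fᵀ + Q = [40 -24; -24 17]
step 0: y = z − H·x̄ = [-4]
step 0: S = H·P̄·Hᵀ + R = [421]
step 0: K = P̄·Hᵀ·S⁻¹ = [128/421; -82/421]
step 0: x' = x̄ + K·y = [-91/421, 328/421]
step 0: P' = (I − K·H)·P̄ = [456/421 392/421; 392/421 433/421]
step 1: x̄ = F·x = [1166/421, -747/421]
step 1: P̄ = F·P·Fᵀ + Q = [1438/421 -766/421; -766/421 1462/421]
step 1: y = z − H·x̄ = [-3405/421]
step 1: S = H·P̄·Hᵀ + R = [18149/421]
step 1: K = P̄·Hᵀ·S⁻¹ = [4408/18149; -4456/18149]
step 1: x' = x̄ + K·y = [14614/18149, 3837/18149]
step 1: P' = (I − K·H)·P̄ = [15838/18149 13634/18149; 13634/18149 15862/18149]
step 2: x̄ = F·x = [-17717/18149, 6940/18149]
step 2: P̄ = F·P·Fᵀ + Q = [60651/18149 -31410/18149; -31410/18149 61048/18149]
step 2: y = z − H·x̄ = [-5133/18149]
step 2: S = H·P̄·Hᵀ + R = [756225/18149]
step 2: K = P̄·Hᵀ·S⁻¹ = [20458/84025; -184916/756225]
step 2: x' = x̄ + K·y = [-87811/84025, 113824/252075]
step 2: P' = (I − K·H)·P̄ = [73251/84025 63022/84025; 63022/84025 659656/756225]

step 0: x' = [-91/421, 328/421], P' = [456/421 392/421; 392/421 433/421]
step 1: x' = [14614/18149, 3837/18149], P' = [15838/18149 13634/18149; 13634/18149 15862/18149]
step 2: x' = [-87811/84025, 113824/252075], P' = [73251/84025 63022/84025; 63022/84025 659656/756225]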